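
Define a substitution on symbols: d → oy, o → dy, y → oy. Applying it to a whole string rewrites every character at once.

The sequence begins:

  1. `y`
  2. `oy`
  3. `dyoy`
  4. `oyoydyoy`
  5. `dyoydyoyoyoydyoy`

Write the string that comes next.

Replace each of the 16 characters of dyoydyoyoyoydyoy in place — oy oy dy oy oy oy dy oy dy oy dy oy oy oy dy oy — and concatenate.

oyoydyoyoyoydyoydyoydyoyoyoydyoy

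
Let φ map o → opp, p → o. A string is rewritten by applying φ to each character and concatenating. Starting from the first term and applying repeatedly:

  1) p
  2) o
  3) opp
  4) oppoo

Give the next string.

Apply φ to oppoo symbol by symbol: o→opp, p→o, p→o, o→opp, o→opp; joined: opp o o opp opp.

oppoooppopp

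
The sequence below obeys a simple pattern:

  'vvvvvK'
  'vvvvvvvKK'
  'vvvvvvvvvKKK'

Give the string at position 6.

vvvvvvvvvvvvvvvKKKKKK

Each string has the form v^{2n+1} K^{n-1}, where the shown terms are n = 2, 3, 4.
For term 6, n = 7, so the run lengths are 15, 6.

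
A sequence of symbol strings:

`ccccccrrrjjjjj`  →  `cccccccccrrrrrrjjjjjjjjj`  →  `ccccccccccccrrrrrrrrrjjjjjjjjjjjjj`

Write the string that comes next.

cccccccccccccccrrrrrrrrrrrrjjjjjjjjjjjjjjjjj

Reading off run lengths: c runs 6, 9, 12; r runs 3, 6, 9; j runs 5, 9, 13 — each is linear in n (n = 1, 2, …).
For the next term, n = 4, so the run lengths are 15, 12, 17.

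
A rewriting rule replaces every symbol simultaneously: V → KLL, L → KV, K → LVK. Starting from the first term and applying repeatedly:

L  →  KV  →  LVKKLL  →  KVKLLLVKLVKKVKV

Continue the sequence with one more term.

LVKKLLLVKKVKVKVKLLLVKKVKLLLVKLVKKLLLVKKLL

φ(KVKLLLVKLVKKVKV) expands symbol-by-symbol to LVK KLL LVK KV KV KV KLL LVK KV KLL LVK LVK KLL LVK KLL; joining the 15 pieces gives the next term.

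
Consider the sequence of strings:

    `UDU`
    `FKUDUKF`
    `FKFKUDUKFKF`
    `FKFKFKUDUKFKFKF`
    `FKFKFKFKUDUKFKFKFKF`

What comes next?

Every step adds FK to the front and KF to the end of the previous string.
So the next term is FK·FKFKFKFKUDUKFKFKFKF·KF.

FKFKFKFKFKUDUKFKFKFKFKF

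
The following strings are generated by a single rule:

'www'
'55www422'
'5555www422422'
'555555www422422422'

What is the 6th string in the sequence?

Each term wraps the previous one in 55 on the left and 422 on the right.
From 555555www422422422, 2 further steps: 555555www422422422 → 55555555www422422422422 → (answer).

5555555555www422422422422422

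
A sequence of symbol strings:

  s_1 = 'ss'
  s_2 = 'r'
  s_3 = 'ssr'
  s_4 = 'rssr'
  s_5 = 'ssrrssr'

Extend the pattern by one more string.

rssrssrrssr

Each term (from the third on) is the two preceding terms concatenated in order: term 3 = ss·r = ssr.
The next term joins rssr and ssrrssr.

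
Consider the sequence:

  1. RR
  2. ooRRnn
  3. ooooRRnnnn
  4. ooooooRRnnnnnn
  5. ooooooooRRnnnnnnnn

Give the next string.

s(k+1) = oo·s(k)·nn, so each term gains oo as a prefix and nn as a suffix.
So the next term is oo·ooooooooRRnnnnnnnn·nn.

ooooooooooRRnnnnnnnnnn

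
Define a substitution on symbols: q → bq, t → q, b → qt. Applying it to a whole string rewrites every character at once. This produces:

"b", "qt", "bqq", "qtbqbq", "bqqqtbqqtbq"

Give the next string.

qtbqbqbqqqtbqbqqqtbq

Rewriting each symbol of bqqqtbqqtbq: b→qt, q→bq, q→bq, q→bq, t→q, b→qt, q→bq, q→bq, t→q, b→qt, q→bq, which concatenates to qt bq bq bq q qt bq bq q qt bq.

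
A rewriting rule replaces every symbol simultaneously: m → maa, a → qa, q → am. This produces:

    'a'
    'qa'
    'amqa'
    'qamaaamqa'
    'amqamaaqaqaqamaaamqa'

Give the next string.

Rewriting the 20 symbols of amqamaaqaqaqamaaamqa one by one yields qa maa am qa maa qa qa am qa am qa am qa maa qa qa qa maa am qa; concatenated:

qamaaamqamaaqaqaamqaamqaamqamaaqaqaqamaaamqa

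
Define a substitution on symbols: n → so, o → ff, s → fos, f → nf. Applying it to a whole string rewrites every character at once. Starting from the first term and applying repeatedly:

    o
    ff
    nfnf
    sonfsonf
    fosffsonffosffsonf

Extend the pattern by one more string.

Applying the rule to each of the 18 symbols of fosffsonffosffsonf gives the pieces nf ff fos nf nf fos ff so nf nf ff fos nf nf fos ff so nf, which concatenate to the answer.

nffffosnfnffosffsonfnffffosnfnffosffsonf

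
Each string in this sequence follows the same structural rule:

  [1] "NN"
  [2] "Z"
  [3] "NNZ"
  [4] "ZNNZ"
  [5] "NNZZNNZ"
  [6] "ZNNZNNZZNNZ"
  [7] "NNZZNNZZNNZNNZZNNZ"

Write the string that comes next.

ZNNZNNZZNNZNNZZNNZZNNZNNZZNNZ

Each term (from the third on) is the two preceding terms concatenated in order: term 3 = NN·Z = NNZ.
Continuing: ZNNZNNZZNNZ · NNZZNNZZNNZNNZZNNZ gives term 8.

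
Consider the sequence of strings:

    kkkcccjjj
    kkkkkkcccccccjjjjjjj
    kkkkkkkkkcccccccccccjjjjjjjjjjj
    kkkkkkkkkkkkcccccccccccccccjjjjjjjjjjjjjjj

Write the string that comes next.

kkkkkkkkkkkkkkkcccccccccccccccccccjjjjjjjjjjjjjjjjjjj

Reading off run lengths: k runs 3, 6, 9, 12; c runs 3, 7, 11, 15; j runs 3, 7, 11, 15 — each is linear in n (n = 1, 2, …).
At n = 5 the blocks have lengths 15, 19, 19.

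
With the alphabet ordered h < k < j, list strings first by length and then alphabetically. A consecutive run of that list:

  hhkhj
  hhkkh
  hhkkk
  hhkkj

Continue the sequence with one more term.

The successor of hhkkj increments the rightmost position that isn't already j and resets every position after it to h.

hhkjh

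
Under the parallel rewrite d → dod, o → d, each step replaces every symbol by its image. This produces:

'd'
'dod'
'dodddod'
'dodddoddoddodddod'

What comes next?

dodddoddoddodddoddodddoddodddoddoddodddod

φ(dodddoddoddodddod) expands symbol-by-symbol to dod d dod dod dod d dod dod d dod dod d dod dod dod d dod; joining the 17 pieces gives the next term.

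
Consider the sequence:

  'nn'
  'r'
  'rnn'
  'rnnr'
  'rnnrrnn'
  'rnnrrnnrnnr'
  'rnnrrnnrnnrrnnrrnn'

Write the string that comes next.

From term 3 onward, concatenate the last term with the second-to-last: r·nn = rnn, rnn·r = rnnr, …
The next term joins rnnrrnnrnnrrnnrrnn and rnnrrnnrnnr.

rnnrrnnrnnrrnnrrnnrnnrrnnrnnr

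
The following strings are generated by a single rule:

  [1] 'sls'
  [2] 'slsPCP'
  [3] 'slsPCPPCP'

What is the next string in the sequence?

slsPCPPCPPCP

The strings grow by a fixed suffix PCP each time.
One more step from slsPCPPCP gives the answer.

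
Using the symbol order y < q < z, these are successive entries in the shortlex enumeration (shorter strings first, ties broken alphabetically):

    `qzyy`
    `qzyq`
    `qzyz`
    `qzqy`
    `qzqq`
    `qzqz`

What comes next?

qzzy

Find the rightmost character of qzqz below z, bump it to the next letter, and reset everything to its right to y.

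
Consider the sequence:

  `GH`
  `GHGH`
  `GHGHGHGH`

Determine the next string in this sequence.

s(k+1) = s(k)·s(k) — each term doubles the last.
One more doubling of GHGHGHGH gives the answer.

GHGHGHGHGHGHGHGH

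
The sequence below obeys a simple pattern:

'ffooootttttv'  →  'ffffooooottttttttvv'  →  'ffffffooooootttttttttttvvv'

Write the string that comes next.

Each string has the form f^{2n} o^{n+3} t^{3n+2} v^{n} (n = 1, 2, …).
At n = 4 the blocks have lengths 8, 7, 14, 4.

ffffffffooooooottttttttttttttvvvv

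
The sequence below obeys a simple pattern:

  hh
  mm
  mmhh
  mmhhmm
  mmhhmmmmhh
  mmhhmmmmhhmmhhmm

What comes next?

mmhhmmmmhhmmhhmmmmhhmmmmhh

From term 3 onward, concatenate the last term with the second-to-last: mm·hh = mmhh, mmhh·mm = mmhhmm, …
The next term joins mmhhmmmmhhmmhhmm and mmhhmmmmhh.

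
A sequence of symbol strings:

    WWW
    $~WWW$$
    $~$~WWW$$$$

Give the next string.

Every step adds $~ to the front and $$ to the end of the previous string.
So the next term is $~·$~$~WWW$$$$·$$.

$~$~$~WWW$$$$$$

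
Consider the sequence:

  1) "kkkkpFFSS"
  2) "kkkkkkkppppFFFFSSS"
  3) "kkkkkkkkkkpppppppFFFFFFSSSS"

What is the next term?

Term n consists of 3n+1 k's, followed by 3n-2 p's, followed by 2n F's, followed by n+1 S's (n = 1, 2, …).
At n = 4 the blocks have lengths 13, 10, 8, 5.

kkkkkkkkkkkkkppppppppppFFFFFFFFSSSSS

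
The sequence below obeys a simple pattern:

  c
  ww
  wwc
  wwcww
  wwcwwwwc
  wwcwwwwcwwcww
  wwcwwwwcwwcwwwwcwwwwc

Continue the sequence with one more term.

wwcwwwwcwwcwwwwcwwwwcwwcwwwwcwwcww

This is a Fibonacci-style word recurrence s(k) = s(k−1)·s(k−2): e.g. ww·c = wwc.
So term 8 is wwcwwwwcwwcwwwwcwwwwc·wwcwwwwcwwcww.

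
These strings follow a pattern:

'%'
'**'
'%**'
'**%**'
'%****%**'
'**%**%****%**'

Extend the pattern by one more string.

Each term (from the third on) is the two preceding terms concatenated in order: term 3 = %·** = %**.
So term 7 is %****%**·**%**%****%**.

%****%****%**%****%**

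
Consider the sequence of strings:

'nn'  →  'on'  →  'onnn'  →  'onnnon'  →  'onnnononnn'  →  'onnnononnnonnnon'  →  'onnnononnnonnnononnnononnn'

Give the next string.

This is a Fibonacci-style word recurrence s(k) = s(k−1)·s(k−2): e.g. on·nn = onnn.
So term 8 is onnnononnnonnnononnnononnn·onnnononnnonnnon.

onnnononnnonnnononnnononnnonnnononnnonnnon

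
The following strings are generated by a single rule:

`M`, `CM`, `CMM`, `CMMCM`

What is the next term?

Each term (from the third on) is the previous term followed by the one before it: term 3 = CM·M = CMM.
The next term joins CMMCM and CMM.

CMMCMCMM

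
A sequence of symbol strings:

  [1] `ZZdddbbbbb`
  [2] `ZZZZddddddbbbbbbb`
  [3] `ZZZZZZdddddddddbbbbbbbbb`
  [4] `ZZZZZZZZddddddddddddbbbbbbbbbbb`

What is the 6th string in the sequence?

Each string has the form Z^{2n} d^{3n} b^{2n+3} (n = 1, 2, …).
For term 6, n = 6, so the run lengths are 12, 18, 15.

ZZZZZZZZZZZZddddddddddddddddddbbbbbbbbbbbbbbb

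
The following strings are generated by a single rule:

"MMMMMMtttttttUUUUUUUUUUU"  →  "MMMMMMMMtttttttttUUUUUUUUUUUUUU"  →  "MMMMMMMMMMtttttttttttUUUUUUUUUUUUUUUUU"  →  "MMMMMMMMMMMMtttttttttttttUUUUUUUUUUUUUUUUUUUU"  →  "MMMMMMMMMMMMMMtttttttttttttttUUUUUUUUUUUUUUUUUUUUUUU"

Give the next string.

Reading off run lengths: M runs 6, 8, 10, 12, 14; t runs 7, 9, 11, 13, 15; U runs 11, 14, 17, 20, 23 — each is linear in n, where the shown terms are n = 3, 4, 5, 6, 7.
Setting n = 8 gives 16, 17, 26 characters in each block.

MMMMMMMMMMMMMMMMtttttttttttttttttUUUUUUUUUUUUUUUUUUUUUUUUUU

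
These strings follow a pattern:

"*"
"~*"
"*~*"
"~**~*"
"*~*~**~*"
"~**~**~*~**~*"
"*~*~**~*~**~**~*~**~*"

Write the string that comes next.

This is a Fibonacci-style word recurrence s(k) = s(k−2)·s(k−1): e.g. *·~* = *~*.
Continuing: ~**~**~*~**~* · *~*~**~*~**~**~*~**~* gives term 8.

~**~**~*~**~**~*~**~*~**~**~*~**~*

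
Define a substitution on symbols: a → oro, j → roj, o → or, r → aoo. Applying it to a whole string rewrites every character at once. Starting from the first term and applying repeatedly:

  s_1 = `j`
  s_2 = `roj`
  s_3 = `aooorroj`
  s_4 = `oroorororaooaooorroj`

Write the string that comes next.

Replace each of the 20 characters of oroorororaooaooorroj in place — or aoo or or aoo or aoo or aoo oro or or oro or or or aoo aoo or roj — and concatenate.

oraooororaoooraoooraoooroorororoorororaooaooorroj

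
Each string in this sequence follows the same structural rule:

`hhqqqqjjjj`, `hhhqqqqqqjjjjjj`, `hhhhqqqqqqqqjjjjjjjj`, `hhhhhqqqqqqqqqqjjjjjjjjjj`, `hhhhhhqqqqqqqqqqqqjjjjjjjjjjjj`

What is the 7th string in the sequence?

Each string has the form h^{n+1} q^{2n+2} j^{2n+2} (n = 1, 2, …).
Setting n = 7 gives 8, 16, 16 characters in each block.

hhhhhhhhqqqqqqqqqqqqqqqqjjjjjjjjjjjjjjjj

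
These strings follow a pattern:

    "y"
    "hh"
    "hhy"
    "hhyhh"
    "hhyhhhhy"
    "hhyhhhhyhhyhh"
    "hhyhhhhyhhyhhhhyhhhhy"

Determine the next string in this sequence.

From term 3 onward, concatenate the last term with the second-to-last: hh·y = hhy, hhy·hh = hhyhh, …
So term 8 is hhyhhhhyhhyhhhhyhhhhy·hhyhhhhyhhyhh.

hhyhhhhyhhyhhhhyhhhhyhhyhhhhyhhyhh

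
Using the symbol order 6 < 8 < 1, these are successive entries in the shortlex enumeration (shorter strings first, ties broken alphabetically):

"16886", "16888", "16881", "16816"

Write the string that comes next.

16818

Find the rightmost character of 16816 below 1, bump it to the next letter, and reset everything to its right to 6.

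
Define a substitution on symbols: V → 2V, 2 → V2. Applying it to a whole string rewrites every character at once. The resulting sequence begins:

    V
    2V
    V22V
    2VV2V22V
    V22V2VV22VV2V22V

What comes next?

Rewriting the 16 symbols of V22V2VV22VV2V22V one by one yields 2V V2 V2 2V V2 2V 2V V2 V2 2V 2V V2 2V V2 V2 2V; concatenated:

2VV2V22VV22V2VV2V22V2VV22VV2V22V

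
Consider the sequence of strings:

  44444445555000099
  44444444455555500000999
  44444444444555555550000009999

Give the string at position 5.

Term n consists of 2n+3 4's, followed by 2n 5's, followed by n+2 0's, followed by n 9's, where the shown terms are n = 2, 3, 4.
Setting n = 6 gives 15, 12, 8, 6 characters in each block.

44444444444444455555555555500000000999999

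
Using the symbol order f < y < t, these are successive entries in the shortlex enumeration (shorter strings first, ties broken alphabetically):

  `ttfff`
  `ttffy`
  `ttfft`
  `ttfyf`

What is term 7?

Advancing 3 positions from ttfyf through ttfyf → ttfyy → ttfyt reaches term 7.

ttftf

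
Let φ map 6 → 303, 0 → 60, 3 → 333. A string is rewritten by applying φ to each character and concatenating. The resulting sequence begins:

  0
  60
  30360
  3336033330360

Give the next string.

333333333303603333333333336033330360

Replace each of the 13 characters of 3336033330360 in place — 333 333 333 303 60 333 333 333 333 60 333 303 60 — and concatenate.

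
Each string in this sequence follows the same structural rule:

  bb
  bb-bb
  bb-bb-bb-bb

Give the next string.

Each string is two copies of the previous one joined by '-'.
Doubling bb-bb-bb-bb with '-' between the halves:

bb-bb-bb-bb-bb-bb-bb-bb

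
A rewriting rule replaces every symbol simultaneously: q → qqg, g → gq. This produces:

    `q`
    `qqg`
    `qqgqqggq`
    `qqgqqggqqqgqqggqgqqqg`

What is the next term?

Applying the rule to each of the 21 symbols of qqgqqggqqqgqqggqgqqqg gives the pieces qqg qqg gq qqg qqg gq gq qqg qqg qqg gq qqg qqg gq gq qqg gq qqg qqg qqg gq, which concatenate to the answer.

qqgqqggqqqgqqggqgqqqgqqgqqggqqqgqqggqgqqqggqqqgqqgqqggq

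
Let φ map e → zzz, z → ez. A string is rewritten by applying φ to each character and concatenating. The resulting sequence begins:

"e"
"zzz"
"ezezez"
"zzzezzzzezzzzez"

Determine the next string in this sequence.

Replace each of the 15 characters of zzzezzzzezzzzez in place — ez ez ez zzz ez ez ez ez zzz ez ez ez ez zzz ez — and concatenate.

ezezezzzzezezezezzzzezezezezzzzez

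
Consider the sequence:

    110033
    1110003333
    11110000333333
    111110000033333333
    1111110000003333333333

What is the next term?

Term n consists of n+1 1's, followed by n+1 0's, followed by 2n 3's (n = 1, 2, …).
At n = 6 the blocks have lengths 7, 7, 12.

11111110000000333333333333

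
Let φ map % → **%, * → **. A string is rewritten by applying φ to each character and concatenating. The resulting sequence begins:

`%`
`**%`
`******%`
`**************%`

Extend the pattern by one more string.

******************************%

Replace each of the 15 characters of **************% in place — ** ** ** ** ** ** ** ** ** ** ** ** ** ** **% — and concatenate.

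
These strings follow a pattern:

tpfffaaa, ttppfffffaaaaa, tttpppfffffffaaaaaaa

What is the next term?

Each string has the form t^{n} p^{n} f^{2n+1} a^{2n+1} (n = 1, 2, …).
At n = 4 the blocks have lengths 4, 4, 9, 9.

ttttppppfffffffffaaaaaaaaa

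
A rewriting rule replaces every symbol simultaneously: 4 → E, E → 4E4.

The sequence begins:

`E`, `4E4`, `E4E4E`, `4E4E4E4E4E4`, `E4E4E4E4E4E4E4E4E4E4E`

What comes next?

φ(E4E4E4E4E4E4E4E4E4E4E) expands symbol-by-symbol to 4E4 E 4E4 E 4E4 E 4E4 E 4E4 E 4E4 E 4E4 E 4E4 E 4E4 E 4E4 E 4E4; joining the 21 pieces gives the next term.

4E4E4E4E4E4E4E4E4E4E4E4E4E4E4E4E4E4E4E4E4E4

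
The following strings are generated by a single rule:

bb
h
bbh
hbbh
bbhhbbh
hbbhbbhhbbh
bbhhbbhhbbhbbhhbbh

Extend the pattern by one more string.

This is a Fibonacci-style word recurrence s(k) = s(k−2)·s(k−1): e.g. bb·h = bbh.
The next term joins hbbhbbhhbbh and bbhhbbhhbbhbbhhbbh.

hbbhbbhhbbhbbhhbbhhbbhbbhhbbh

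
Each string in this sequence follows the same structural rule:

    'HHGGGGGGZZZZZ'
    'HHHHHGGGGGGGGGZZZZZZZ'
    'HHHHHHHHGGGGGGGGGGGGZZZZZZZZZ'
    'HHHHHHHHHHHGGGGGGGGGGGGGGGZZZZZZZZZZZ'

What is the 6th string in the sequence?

Reading off run lengths: H runs 2, 5, 8, 11; G runs 6, 9, 12, 15; Z runs 5, 7, 9, 11 — each is linear in n (n = 1, 2, …).
Setting n = 6 gives 17, 21, 15 characters in each block.

HHHHHHHHHHHHHHHHHGGGGGGGGGGGGGGGGGGGGGZZZZZZZZZZZZZZZ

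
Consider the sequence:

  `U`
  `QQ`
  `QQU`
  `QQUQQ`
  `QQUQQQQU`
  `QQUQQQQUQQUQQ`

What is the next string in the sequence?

QQUQQQQUQQUQQQQUQQQQU

From term 3 onward, concatenate the last term with the second-to-last: QQ·U = QQU, QQU·QQ = QQUQQ, …
Continuing: QQUQQQQUQQUQQ · QQUQQQQU gives term 7.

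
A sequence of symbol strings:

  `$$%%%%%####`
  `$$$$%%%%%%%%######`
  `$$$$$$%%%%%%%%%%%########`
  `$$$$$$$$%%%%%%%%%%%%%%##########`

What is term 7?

Term n consists of 2n $'s, followed by 3n+2 %'s, followed by 2n+2 #'s (n = 1, 2, …).
At n = 7 the blocks have lengths 14, 23, 16.

$$$$$$$$$$$$$$%%%%%%%%%%%%%%%%%%%%%%%################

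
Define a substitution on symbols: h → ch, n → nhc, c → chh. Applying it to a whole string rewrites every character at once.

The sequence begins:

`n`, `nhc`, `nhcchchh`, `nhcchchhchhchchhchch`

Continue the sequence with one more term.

Rewriting the 20 symbols of nhcchchhchhchchhchch one by one yields nhc ch chh chh ch chh ch ch chh ch ch chh ch chh ch ch chh ch chh ch; concatenated:

nhcchchhchhchchhchchchhchchchhchchhchchchhchchhch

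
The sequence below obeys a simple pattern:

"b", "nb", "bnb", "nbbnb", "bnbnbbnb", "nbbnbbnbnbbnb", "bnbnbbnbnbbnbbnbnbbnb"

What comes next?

From term 3 onward, concatenate the second-to-last term with the last: b·nb = bnb, nb·bnb = nbbnb, …
So term 8 is nbbnbbnbnbbnb·bnbnbbnbnbbnbbnbnbbnb.

nbbnbbnbnbbnbbnbnbbnbnbbnbbnbnbbnb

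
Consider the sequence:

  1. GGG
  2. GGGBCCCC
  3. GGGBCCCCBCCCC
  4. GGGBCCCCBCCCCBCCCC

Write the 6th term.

GGGBCCCCBCCCCBCCCCBCCCCBCCCC

Every step adds BCCCC to the end: s(k+1) = s(k)·BCCCC.
From GGGBCCCCBCCCCBCCCC, 2 further steps: GGGBCCCCBCCCCBCCCC → GGGBCCCCBCCCCBCCCCBCCCC → (answer).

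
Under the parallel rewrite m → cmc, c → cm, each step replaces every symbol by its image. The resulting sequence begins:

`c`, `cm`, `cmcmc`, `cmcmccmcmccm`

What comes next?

cmcmccmcmccmcmcmccmcmccmcmcmc

Expanding cmcmccmcmccm: c→cm, m→cmc, c→cm, m→cmc, c→cm, c→cm, m→cmc, c→cm, m→cmc, c→cm, c→cm, m→cmc. Concatenated: cm cmc cm cmc cm cm cmc cm cmc cm cm cmc.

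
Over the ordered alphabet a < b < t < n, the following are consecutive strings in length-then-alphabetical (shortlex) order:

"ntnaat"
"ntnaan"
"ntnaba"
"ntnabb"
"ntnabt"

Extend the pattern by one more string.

ntnabn

Treat ntnabt as a base-4 numeral over the given alphabet and add one, carrying through any trailing n's.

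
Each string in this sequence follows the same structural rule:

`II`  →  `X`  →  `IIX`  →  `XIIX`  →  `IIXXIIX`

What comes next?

This is a Fibonacci-style word recurrence s(k) = s(k−2)·s(k−1): e.g. II·X = IIX.
So term 6 is XIIX·IIXXIIX.

XIIXIIXXIIX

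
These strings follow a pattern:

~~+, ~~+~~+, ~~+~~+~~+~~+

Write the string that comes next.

~~+~~+~~+~~+~~+~~+~~+~~+

s(k+1) = s(k)·s(k) — each term doubles the last.
One more doubling of ~~+~~+~~+~~+ gives the answer.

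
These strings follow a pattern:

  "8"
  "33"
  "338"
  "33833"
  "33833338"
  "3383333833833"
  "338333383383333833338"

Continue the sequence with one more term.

3383333833833338333383383333833833

Each term (from the third on) is the previous term followed by the one before it: term 3 = 33·8 = 338.
So term 8 is 338333383383333833338·3383333833833.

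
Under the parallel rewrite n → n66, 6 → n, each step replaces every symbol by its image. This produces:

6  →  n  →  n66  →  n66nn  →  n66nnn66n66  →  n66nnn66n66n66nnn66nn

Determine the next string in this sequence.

n66nnn66n66n66nnn66nnn66nnn66n66n66nnn66n66

Applying the rule to each of the 21 symbols of n66nnn66n66n66nnn66nn gives the pieces n66 n n n66 n66 n66 n n n66 n n n66 n n n66 n66 n66 n n n66 n66, which concatenate to the answer.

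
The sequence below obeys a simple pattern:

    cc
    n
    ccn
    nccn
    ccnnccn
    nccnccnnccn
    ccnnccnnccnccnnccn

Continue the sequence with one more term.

From term 3 onward, concatenate the second-to-last term with the last: cc·n = ccn, n·ccn = nccn, …
Continuing: nccnccnnccn · ccnnccnnccnccnnccn gives term 8.

nccnccnnccnccnnccnnccnccnnccn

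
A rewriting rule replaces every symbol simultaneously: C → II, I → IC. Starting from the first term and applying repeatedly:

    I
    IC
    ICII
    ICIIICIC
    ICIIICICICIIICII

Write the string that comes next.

Rewriting the 16 symbols of ICIIICICICIIICII one by one yields IC II IC IC IC II IC II IC II IC IC IC II IC IC; concatenated:

ICIIICICICIIICIIICIIICICICIIICIC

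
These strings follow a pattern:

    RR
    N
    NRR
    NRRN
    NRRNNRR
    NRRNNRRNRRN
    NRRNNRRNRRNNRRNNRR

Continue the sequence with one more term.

NRRNNRRNRRNNRRNNRRNRRNNRRNRRN

From term 3 onward, concatenate the last term with the second-to-last: N·RR = NRR, NRR·N = NRRN, …
Continuing: NRRNNRRNRRNNRRNNRR · NRRNNRRNRRN gives term 8.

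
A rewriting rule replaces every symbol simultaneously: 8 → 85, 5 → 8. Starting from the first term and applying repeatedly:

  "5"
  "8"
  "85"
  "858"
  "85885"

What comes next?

Rewriting each symbol of 85885: 8→85, 5→8, 8→85, 8→85, 5→8, which concatenates to 85 8 85 85 8.

85885858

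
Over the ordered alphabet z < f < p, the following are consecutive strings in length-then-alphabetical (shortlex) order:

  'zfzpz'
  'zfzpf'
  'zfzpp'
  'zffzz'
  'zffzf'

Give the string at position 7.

Advancing 2 positions from zffzf through zffzf → zffzp reaches term 7.

zfffz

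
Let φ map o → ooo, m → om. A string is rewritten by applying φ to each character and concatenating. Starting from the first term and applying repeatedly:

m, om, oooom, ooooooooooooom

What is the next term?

φ(ooooooooooooom) expands symbol-by-symbol to ooo ooo ooo ooo ooo ooo ooo ooo ooo ooo ooo ooo ooo om; joining the 14 pieces gives the next term.

oooooooooooooooooooooooooooooooooooooooom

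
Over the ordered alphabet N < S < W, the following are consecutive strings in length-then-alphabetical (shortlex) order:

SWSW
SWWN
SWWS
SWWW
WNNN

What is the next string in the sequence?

Find the rightmost character of WNNN below W, bump it to the next letter, and reset everything to its right to N.

WNNS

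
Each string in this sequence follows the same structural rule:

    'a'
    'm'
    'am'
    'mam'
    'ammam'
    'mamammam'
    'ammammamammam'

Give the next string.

This is a Fibonacci-style word recurrence s(k) = s(k−2)·s(k−1): e.g. a·m = am.
So term 8 is mamammam·ammammamammam.

mamammamammammamammam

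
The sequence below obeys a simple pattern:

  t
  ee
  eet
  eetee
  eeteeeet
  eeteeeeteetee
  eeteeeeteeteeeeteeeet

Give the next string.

eeteeeeteeteeeeteeeeteeteeeeteetee

This is a Fibonacci-style word recurrence s(k) = s(k−1)·s(k−2): e.g. ee·t = eet.
Continuing: eeteeeeteeteeeeteeeet · eeteeeeteetee gives term 8.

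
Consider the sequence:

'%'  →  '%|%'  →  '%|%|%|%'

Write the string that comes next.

Every step duplicates the string with '|' between the halves.
So the next term is two copies of %|%|%|% with '|' between the halves.

%|%|%|%|%|%|%|%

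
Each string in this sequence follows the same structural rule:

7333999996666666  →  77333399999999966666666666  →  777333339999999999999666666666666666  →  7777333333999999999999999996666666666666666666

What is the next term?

Each string has the form 7^{n} 3^{n+2} 9^{4n+1} 6^{4n+3} (n = 1, 2, …).
At n = 5 the blocks have lengths 5, 7, 21, 23.

77777333333399999999999999999999966666666666666666666666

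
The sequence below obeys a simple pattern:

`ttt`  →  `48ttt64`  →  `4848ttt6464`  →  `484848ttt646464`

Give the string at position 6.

Every step adds 48 to the front and 64 to the end of the previous string.
From 484848ttt646464, 2 further steps: 484848ttt646464 → 48484848ttt64646464 → (answer).

4848484848ttt6464646464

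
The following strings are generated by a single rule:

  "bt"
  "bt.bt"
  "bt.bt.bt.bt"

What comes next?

Every step duplicates the string with '.' between the halves.
So the next term is two copies of bt.bt.bt.bt with '.' between the halves.

bt.bt.bt.bt.bt.bt.bt.bt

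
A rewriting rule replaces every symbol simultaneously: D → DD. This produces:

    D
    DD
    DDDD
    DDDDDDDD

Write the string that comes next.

DDDDDDDDDDDDDDDD

Rewriting each symbol of DDDDDDDD: D→DD, D→DD, D→DD, D→DD, D→DD, D→DD, D→DD, D→DD, which concatenates to DD DD DD DD DD DD DD DD.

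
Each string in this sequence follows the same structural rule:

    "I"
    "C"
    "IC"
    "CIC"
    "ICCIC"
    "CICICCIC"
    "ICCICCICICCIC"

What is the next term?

Each term (from the third on) is the two preceding terms concatenated in order: term 3 = I·C = IC.
So term 8 is CICICCIC·ICCICCICICCIC.

CICICCICICCICCICICCIC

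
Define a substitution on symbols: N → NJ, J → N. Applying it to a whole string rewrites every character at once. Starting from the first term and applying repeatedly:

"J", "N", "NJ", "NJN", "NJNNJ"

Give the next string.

NJNNJNJN

Expanding NJNNJ: N→NJ, J→N, N→NJ, N→NJ, J→N. Concatenated: NJ N NJ NJ N.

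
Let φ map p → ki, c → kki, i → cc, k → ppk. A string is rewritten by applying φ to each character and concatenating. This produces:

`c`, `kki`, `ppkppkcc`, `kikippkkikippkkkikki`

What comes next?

Rewriting the 20 symbols of kikippkkikippkkkikki one by one yields ppk cc ppk cc ki ki ppk ppk cc ppk cc ki ki ppk ppk ppk cc ppk ppk cc; concatenated:

ppkccppkcckikippkppkccppkcckikippkppkppkccppkppkcc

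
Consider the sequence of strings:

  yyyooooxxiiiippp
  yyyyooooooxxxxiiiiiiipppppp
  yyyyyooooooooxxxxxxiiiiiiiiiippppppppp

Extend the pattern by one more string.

yyyyyyooooooooooxxxxxxxxiiiiiiiiiiiiipppppppppppp

The n-th term is n+2 y's then 2n+2 o's then 2n x's then 3n+1 i's then 3n p's (n = 1, 2, …).
For the next term, n = 4, so the run lengths are 6, 10, 8, 13, 12.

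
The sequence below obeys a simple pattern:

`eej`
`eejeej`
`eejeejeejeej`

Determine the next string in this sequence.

Each string is two copies of the previous one concatenated.
One more doubling of eejeejeejeej gives the answer.

eejeejeejeejeejeejeejeej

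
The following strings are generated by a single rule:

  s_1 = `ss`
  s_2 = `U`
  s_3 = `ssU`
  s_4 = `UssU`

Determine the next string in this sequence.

From term 3 onward, concatenate the second-to-last term with the last: ss·U = ssU, U·ssU = UssU, …
So term 5 is ssU·UssU.

ssUUssU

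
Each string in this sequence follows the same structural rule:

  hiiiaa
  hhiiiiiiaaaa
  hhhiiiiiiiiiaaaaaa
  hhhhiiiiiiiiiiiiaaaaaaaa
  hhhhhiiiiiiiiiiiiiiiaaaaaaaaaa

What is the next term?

Reading off run lengths: h runs 1, 2, 3, 4, 5; i runs 3, 6, 9, 12, 15; a runs 2, 4, 6, 8, 10 — each is linear in n (n = 1, 2, …).
Setting n = 6 gives 6, 18, 12 characters in each block.

hhhhhhiiiiiiiiiiiiiiiiiiaaaaaaaaaaaa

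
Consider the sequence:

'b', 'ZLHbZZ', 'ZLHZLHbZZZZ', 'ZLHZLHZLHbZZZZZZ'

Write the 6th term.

Every step adds ZLH to the front and ZZ to the end of the previous string.
From ZLHZLHZLHbZZZZZZ, 2 further steps: ZLHZLHZLHbZZZZZZ → ZLHZLHZLHZLHbZZZZZZZZ → (answer).

ZLHZLHZLHZLHZLHbZZZZZZZZZZ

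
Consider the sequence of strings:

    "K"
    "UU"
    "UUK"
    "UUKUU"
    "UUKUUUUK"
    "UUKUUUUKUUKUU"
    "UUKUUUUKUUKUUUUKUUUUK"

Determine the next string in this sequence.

From term 3 onward, concatenate the last term with the second-to-last: UU·K = UUK, UUK·UU = UUKUU, …
The next term joins UUKUUUUKUUKUUUUKUUUUK and UUKUUUUKUUKUU.

UUKUUUUKUUKUUUUKUUUUKUUKUUUUKUUKUU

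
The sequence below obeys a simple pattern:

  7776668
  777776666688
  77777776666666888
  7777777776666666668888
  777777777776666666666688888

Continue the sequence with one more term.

77777777777776666666666666888888

Reading off run lengths: 7 runs 3, 5, 7, 9, 11; 6 runs 3, 5, 7, 9, 11; 8 runs 1, 2, 3, 4, 5 — each is linear in n (n = 1, 2, …).
Setting n = 6 gives 13, 13, 6 characters in each block.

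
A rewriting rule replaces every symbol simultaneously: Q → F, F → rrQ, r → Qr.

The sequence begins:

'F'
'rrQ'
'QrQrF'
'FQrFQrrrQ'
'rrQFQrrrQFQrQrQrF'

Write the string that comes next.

Applying the rule to each of the 17 symbols of rrQFQrrrQFQrQrQrF gives the pieces Qr Qr F rrQ F Qr Qr Qr F rrQ F Qr F Qr F Qr rrQ, which concatenate to the answer.

QrQrFrrQFQrQrQrFrrQFQrFQrFQrrrQ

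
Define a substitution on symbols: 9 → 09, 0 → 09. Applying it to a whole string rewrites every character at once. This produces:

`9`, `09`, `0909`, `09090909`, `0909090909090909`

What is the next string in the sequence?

Replace each of the 16 characters of 0909090909090909 in place — 09 09 09 09 09 09 09 09 09 09 09 09 09 09 09 09 — and concatenate.

09090909090909090909090909090909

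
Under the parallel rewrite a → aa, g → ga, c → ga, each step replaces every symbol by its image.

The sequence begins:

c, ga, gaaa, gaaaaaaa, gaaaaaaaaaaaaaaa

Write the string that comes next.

gaaaaaaaaaaaaaaaaaaaaaaaaaaaaaaa

φ(gaaaaaaaaaaaaaaa) expands symbol-by-symbol to ga aa aa aa aa aa aa aa aa aa aa aa aa aa aa aa; joining the 16 pieces gives the next term.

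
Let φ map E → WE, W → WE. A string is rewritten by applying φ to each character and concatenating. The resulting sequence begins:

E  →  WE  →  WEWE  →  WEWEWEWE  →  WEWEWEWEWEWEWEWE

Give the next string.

Replace each of the 16 characters of WEWEWEWEWEWEWEWE in place — WE WE WE WE WE WE WE WE WE WE WE WE WE WE WE WE — and concatenate.

WEWEWEWEWEWEWEWEWEWEWEWEWEWEWEWE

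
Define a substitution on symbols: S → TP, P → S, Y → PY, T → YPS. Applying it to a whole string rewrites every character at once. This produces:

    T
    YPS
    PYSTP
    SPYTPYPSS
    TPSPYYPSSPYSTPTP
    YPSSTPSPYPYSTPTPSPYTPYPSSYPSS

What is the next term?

Rewriting the 29 symbols of YPSSTPSPYPYSTPTPSPYTPYPSSYPSS one by one yields PY S TP TP YPS S TP S PY S PY TP YPS S YPS S TP S PY YPS S PY S TP TP PY S TP TP; concatenated:

PYSTPTPYPSSTPSPYSPYTPYPSSYPSSTPSPYYPSSPYSTPTPPYSTPTP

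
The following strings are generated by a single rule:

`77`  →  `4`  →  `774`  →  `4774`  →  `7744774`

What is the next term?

47747744774

From term 3 onward, concatenate the second-to-last term with the last: 77·4 = 774, 4·774 = 4774, …
Continuing: 4774 · 7744774 gives term 6.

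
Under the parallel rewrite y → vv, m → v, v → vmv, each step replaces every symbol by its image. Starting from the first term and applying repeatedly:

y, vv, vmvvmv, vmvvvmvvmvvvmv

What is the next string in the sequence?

vmvvvmvvmvvmvvvmvvmvvvmvvmvvmvvvmv

φ(vmvvvmvvmvvvmv) expands symbol-by-symbol to vmv v vmv vmv vmv v vmv vmv v vmv vmv vmv v vmv; joining the 14 pieces gives the next term.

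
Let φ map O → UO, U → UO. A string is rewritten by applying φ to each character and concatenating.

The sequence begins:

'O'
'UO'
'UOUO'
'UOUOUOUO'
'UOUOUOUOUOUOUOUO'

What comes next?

UOUOUOUOUOUOUOUOUOUOUOUOUOUOUOUO

φ(UOUOUOUOUOUOUOUO) expands symbol-by-symbol to UO UO UO UO UO UO UO UO UO UO UO UO UO UO UO UO; joining the 16 pieces gives the next term.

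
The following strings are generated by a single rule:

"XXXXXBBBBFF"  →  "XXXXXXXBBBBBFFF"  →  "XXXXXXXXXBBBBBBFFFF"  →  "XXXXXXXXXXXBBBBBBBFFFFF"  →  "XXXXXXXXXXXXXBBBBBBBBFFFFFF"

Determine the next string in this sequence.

Each string has the form X^{2n-1} B^{n+1} F^{n-1}, where the shown terms are n = 3, 4, 5, 6, 7.
For the next term, n = 8, so the run lengths are 15, 9, 7.

XXXXXXXXXXXXXXXBBBBBBBBBFFFFFFF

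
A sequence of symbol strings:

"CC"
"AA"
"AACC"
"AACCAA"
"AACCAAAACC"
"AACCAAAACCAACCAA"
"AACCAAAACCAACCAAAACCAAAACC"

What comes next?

Each term (from the third on) is the previous term followed by the one before it: term 3 = AA·CC = AACC.
So term 8 is AACCAAAACCAACCAAAACCAAAACC·AACCAAAACCAACCAA.

AACCAAAACCAACCAAAACCAAAACCAACCAAAACCAACCAA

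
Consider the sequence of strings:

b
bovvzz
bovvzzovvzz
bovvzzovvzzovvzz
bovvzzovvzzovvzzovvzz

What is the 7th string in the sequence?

Each term is the previous one with ovvzz appended.
From bovvzzovvzzovvzzovvzz, 2 further steps: bovvzzovvzzovvzzovvzz → bovvzzovvzzovvzzovvzzovvzz → (answer).

bovvzzovvzzovvzzovvzzovvzzovvzz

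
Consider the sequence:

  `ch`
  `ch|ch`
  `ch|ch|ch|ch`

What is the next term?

Every step duplicates the string with '|' between the halves.
One more doubling of ch|ch|ch|ch gives the answer.

ch|ch|ch|ch|ch|ch|ch|ch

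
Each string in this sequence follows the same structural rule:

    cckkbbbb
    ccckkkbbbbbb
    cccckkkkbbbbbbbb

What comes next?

ccccckkkkkbbbbbbbbbb

Term n consists of n c's, followed by n k's, followed by 2n b's, where the shown terms are n = 2, 3, 4.
At n = 5 the blocks have lengths 5, 5, 10.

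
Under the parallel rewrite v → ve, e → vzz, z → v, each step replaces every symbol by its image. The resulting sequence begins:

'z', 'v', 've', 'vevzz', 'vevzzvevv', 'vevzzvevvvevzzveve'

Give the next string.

vevzzvevvvevzzvevevevzzvevvvevzzvevzz

φ(vevzzvevvvevzzveve) expands symbol-by-symbol to ve vzz ve v v ve vzz ve ve ve vzz ve v v ve vzz ve vzz; joining the 18 pieces gives the next term.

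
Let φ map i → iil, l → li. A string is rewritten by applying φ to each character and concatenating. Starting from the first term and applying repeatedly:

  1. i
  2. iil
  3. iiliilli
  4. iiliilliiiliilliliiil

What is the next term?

iiliilliiiliilliliiiliiliilliiiliilliliiilliiiliiliilli

Replace each of the 21 characters of iiliilliiiliilliliiil in place — iil iil li iil iil li li iil iil iil li iil iil li li iil li iil iil iil li — and concatenate.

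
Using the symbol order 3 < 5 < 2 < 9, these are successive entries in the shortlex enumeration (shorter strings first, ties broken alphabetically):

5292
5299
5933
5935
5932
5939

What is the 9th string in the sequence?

Stepping forward 3 times from 5939: 5939 → 5953 → 5955, then the target.

5952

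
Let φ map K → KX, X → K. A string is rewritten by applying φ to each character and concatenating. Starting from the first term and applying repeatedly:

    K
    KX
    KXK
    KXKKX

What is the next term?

KXKKXKXK

Expanding KXKKX: K→KX, X→K, K→KX, K→KX, X→K. Concatenated: KX K KX KX K.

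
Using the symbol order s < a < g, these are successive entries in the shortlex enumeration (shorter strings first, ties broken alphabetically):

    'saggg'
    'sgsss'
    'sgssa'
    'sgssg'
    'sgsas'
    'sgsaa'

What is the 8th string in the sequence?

sgsgs

Stepping forward 2 times from sgsaa: sgsaa → sgsag, then the target.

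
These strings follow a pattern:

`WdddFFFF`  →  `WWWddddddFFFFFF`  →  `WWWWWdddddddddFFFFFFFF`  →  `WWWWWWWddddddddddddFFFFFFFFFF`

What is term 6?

WWWWWWWWWWWddddddddddddddddddFFFFFFFFFFFFFF

The n-th term is 2n-1 W's then 3n d's then 2n+2 F's (n = 1, 2, …).
Setting n = 6 gives 11, 18, 14 characters in each block.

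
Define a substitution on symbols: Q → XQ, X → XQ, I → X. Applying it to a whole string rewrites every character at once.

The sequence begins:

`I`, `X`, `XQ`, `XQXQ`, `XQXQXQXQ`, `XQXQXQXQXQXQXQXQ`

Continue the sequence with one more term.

Applying the rule to each of the 16 symbols of XQXQXQXQXQXQXQXQ gives the pieces XQ XQ XQ XQ XQ XQ XQ XQ XQ XQ XQ XQ XQ XQ XQ XQ, which concatenate to the answer.

XQXQXQXQXQXQXQXQXQXQXQXQXQXQXQXQ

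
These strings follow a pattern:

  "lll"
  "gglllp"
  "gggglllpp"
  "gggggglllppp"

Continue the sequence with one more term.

Every step adds gg to the front and p to the end of the previous string.
So the next term is gg·gggggglllppp·p.

gggggggglllpppp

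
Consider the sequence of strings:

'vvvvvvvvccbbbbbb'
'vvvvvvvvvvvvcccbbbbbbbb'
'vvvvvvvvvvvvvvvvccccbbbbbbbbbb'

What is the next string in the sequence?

vvvvvvvvvvvvvvvvvvvvcccccbbbbbbbbbbbb

Term n consists of 4n v's, followed by n c's, followed by 2n+2 b's, where the shown terms are n = 2, 3, 4.
For the next term, n = 5, so the run lengths are 20, 5, 12.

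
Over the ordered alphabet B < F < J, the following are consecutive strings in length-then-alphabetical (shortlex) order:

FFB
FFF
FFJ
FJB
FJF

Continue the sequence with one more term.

FJJ

The successor of FJF increments the rightmost position that isn't already J and resets every position after it to B.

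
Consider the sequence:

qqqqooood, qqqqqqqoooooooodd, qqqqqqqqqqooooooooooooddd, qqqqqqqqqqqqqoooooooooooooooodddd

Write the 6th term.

qqqqqqqqqqqqqqqqqqqoooooooooooooooooooooooodddddd

The n-th term is 3n+1 q's then 4n o's then n d's (n = 1, 2, …).
For term 6, n = 6, so the run lengths are 19, 24, 6.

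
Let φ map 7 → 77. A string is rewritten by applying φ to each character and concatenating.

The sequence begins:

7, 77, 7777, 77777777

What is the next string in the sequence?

Rewriting each symbol of 77777777: 7→77, 7→77, 7→77, 7→77, 7→77, 7→77, 7→77, 7→77, which concatenates to 77 77 77 77 77 77 77 77.

7777777777777777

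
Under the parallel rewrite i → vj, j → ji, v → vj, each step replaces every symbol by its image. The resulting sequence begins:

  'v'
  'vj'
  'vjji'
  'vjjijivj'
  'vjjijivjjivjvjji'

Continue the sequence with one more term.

vjjijivjjivjvjjijivjvjjivjjijivj

Applying the rule to each of the 16 symbols of vjjijivjjivjvjji gives the pieces vj ji ji vj ji vj vj ji ji vj vj ji vj ji ji vj, which concatenate to the answer.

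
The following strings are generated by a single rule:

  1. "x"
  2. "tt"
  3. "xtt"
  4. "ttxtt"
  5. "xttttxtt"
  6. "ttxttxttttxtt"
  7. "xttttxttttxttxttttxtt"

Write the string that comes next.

This is a Fibonacci-style word recurrence s(k) = s(k−2)·s(k−1): e.g. x·tt = xtt.
The next term joins ttxttxttttxtt and xttttxttttxttxttttxtt.

ttxttxttttxttxttttxttttxttxttttxtt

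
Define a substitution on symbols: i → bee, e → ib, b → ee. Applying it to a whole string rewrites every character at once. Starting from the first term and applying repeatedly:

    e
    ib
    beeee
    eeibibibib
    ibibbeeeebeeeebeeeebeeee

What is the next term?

beeeebeeeeeeibibibibeeibibibibeeibibibibeeibibibib

Replace each of the 24 characters of ibibbeeeebeeeebeeeebeeee in place — bee ee bee ee ee ib ib ib ib ee ib ib ib ib ee ib ib ib ib ee ib ib ib ib — and concatenate.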